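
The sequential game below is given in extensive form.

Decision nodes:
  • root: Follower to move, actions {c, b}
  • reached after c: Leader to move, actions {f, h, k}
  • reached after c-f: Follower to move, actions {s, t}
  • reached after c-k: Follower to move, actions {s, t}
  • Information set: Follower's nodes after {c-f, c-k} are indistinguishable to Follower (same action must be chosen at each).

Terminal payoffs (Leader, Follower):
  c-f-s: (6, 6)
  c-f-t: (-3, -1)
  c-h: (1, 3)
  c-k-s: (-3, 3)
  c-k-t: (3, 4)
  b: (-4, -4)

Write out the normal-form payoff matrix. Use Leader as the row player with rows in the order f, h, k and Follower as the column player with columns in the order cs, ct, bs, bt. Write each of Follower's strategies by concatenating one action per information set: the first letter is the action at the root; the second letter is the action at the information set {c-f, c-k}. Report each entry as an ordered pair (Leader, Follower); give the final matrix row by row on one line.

Row f: cs→(6,6), ct→(-3,-1), bs→(-4,-4), bt→(-4,-4)
Row h: cs→(1,3), ct→(1,3), bs→(-4,-4), bt→(-4,-4)
Row k: cs→(-3,3), ct→(3,4), bs→(-4,-4), bt→(-4,-4)

f: (6,6) (-3,-1) (-4,-4) (-4,-4) | h: (1,3) (1,3) (-4,-4) (-4,-4) | k: (-3,3) (3,4) (-4,-4) (-4,-4)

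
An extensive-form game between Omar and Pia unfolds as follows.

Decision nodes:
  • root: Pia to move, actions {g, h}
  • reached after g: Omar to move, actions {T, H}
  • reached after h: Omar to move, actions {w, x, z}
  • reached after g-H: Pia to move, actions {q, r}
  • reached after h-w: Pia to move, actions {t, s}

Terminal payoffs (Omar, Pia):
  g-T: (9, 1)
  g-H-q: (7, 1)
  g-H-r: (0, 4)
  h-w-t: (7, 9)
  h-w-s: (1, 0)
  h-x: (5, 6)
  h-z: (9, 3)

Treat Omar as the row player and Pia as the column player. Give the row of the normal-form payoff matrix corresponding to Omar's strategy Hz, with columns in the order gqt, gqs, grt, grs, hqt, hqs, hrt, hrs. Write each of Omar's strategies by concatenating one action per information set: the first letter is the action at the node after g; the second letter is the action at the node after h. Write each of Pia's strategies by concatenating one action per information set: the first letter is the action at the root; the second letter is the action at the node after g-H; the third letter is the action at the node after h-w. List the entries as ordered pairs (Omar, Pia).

(7,1) (7,1) (0,4) (0,4) (9,3) (9,3) (9,3) (9,3)

vs gqt: Pia plays g → Omar plays H at [g] → Pia plays q at [g-H] → (7, 1)
vs gqs: Pia plays g → Omar plays H at [g] → Pia plays q at [g-H] → (7, 1)
vs grt: Pia plays g → Omar plays H at [g] → Pia plays r at [g-H] → (0, 4)
vs grs: Pia plays g → Omar plays H at [g] → Pia plays r at [g-H] → (0, 4)
vs hqt: Pia plays h → Omar plays z at [h] → (9, 3)
vs hqs: Pia plays h → Omar plays z at [h] → (9, 3)
vs hrt: Pia plays h → Omar plays z at [h] → (9, 3)
vs hrs: Pia plays h → Omar plays z at [h] → (9, 3)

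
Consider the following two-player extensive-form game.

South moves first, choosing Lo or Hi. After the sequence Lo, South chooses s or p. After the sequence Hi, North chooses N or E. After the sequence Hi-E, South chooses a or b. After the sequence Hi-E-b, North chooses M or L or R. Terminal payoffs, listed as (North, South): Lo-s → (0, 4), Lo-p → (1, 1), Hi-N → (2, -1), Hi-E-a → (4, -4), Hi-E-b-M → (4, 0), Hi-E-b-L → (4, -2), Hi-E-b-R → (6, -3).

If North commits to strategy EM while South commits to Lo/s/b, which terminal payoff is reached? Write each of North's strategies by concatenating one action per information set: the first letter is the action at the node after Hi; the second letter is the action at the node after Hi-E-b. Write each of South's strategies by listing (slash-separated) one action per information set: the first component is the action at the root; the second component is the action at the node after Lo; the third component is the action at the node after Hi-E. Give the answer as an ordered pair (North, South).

(0, 4)

Trace the play path from the root:
  South plays Lo
  South plays s at [Lo]
→ terminal payoff (0, 4).
(North's choice at the node after Hi is never reached on this path, so it doesn't affect the outcome.)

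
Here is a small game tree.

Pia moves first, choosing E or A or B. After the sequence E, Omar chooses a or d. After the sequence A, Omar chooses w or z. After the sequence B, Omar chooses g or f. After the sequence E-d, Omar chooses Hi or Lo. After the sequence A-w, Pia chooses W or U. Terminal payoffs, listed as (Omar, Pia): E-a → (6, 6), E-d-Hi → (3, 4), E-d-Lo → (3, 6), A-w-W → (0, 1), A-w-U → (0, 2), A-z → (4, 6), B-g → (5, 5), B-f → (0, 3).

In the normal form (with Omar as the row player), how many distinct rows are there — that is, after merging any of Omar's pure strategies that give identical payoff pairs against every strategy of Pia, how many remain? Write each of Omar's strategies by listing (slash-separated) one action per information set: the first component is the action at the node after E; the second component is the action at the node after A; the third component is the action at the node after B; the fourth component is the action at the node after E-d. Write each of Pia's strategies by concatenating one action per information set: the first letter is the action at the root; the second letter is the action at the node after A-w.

12

Omar has 16 pure strategies: a/w/g/Hi, a/w/g/Lo, a/w/f/Hi, a/w/f/Lo, a/z/g/Hi, a/z/g/Lo, a/z/f/Hi, a/z/f/Lo, d/w/g/Hi, d/w/g/Lo, d/w/f/Hi, d/w/f/Lo, d/z/g/Hi, d/z/g/Lo, d/z/f/Hi, d/z/f/Lo. Columns: EW, EU, AW, AU, BW, BU.
{a/w/g/Hi, a/w/g/Lo} → row (6,6) (6,6) (0,1) (0,2) (5,5) (5,5)
{a/w/f/Hi, a/w/f/Lo} → row (6,6) (6,6) (0,1) (0,2) (0,3) (0,3)
{a/z/g/Hi, a/z/g/Lo} → row (6,6) (6,6) (4,6) (4,6) (5,5) (5,5)
{a/z/f/Hi, a/z/f/Lo} → row (6,6) (6,6) (4,6) (4,6) (0,3) (0,3)
{d/w/g/Hi} → row (3,4) (3,4) (0,1) (0,2) (5,5) (5,5)
{d/w/g/Lo} → row (3,6) (3,6) (0,1) (0,2) (5,5) (5,5)
{d/w/f/Hi} → row (3,4) (3,4) (0,1) (0,2) (0,3) (0,3)
{d/w/f/Lo} → row (3,6) (3,6) (0,1) (0,2) (0,3) (0,3)
{d/z/g/Hi} → row (3,4) (3,4) (4,6) (4,6) (5,5) (5,5)
{d/z/g/Lo} → row (3,6) (3,6) (4,6) (4,6) (5,5) (5,5)
{d/z/f/Hi} → row (3,4) (3,4) (4,6) (4,6) (0,3) (0,3)
{d/z/f/Lo} → row (3,6) (3,6) (4,6) (4,6) (0,3) (0,3)
That's 12 distinct rows out of 16 strategies.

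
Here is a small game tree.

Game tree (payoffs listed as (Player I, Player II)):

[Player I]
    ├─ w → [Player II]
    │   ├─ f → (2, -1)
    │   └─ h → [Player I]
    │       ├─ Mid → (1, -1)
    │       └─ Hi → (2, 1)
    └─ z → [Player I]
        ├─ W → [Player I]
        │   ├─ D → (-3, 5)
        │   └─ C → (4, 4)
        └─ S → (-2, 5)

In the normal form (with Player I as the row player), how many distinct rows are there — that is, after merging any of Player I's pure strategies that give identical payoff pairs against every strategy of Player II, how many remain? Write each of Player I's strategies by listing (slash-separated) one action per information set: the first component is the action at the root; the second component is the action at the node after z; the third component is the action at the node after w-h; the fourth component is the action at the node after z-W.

Player I has 16 pure strategies: w/W/Mid/D, w/W/Mid/C, w/W/Hi/D, w/W/Hi/C, w/S/Mid/D, w/S/Mid/C, w/S/Hi/D, w/S/Hi/C, z/W/Mid/D, z/W/Mid/C, z/W/Hi/D, z/W/Hi/C, z/S/Mid/D, z/S/Mid/C, z/S/Hi/D, z/S/Hi/C. Columns: f, h.
{w/W/Mid/D, w/W/Mid/C, w/S/Mid/D, w/S/Mid/C} → row (2,-1) (1,-1)
{w/W/Hi/D, w/W/Hi/C, w/S/Hi/D, w/S/Hi/C} → row (2,-1) (2,1)
{z/W/Mid/D, z/W/Hi/D} → row (-3,5) (-3,5)
{z/W/Mid/C, z/W/Hi/C} → row (4,4) (4,4)
{z/S/Mid/D, z/S/Mid/C, z/S/Hi/D, z/S/Hi/C} → row (-2,5) (-2,5)
That's 5 distinct rows out of 16 strategies.

5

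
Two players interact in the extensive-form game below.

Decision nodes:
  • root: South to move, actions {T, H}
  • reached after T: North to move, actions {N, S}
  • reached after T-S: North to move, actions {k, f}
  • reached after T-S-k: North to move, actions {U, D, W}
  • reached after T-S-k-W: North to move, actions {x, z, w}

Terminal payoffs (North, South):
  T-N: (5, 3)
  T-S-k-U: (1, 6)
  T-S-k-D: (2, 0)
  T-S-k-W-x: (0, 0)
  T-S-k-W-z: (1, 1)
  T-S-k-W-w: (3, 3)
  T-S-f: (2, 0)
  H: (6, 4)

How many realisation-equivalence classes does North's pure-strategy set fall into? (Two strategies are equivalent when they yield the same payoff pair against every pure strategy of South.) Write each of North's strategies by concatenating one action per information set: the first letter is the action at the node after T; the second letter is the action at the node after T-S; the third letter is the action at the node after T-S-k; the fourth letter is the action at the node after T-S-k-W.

6

North has 36 pure strategies: NkUx, NkUz, NkUw, NkDx, NkDz, NkDw, NkWx, NkWz, NkWw, NfUx, NfUz, NfUw, NfDx, NfDz, NfDw, NfWx, NfWz, NfWw, SkUx, SkUz, SkUw, SkDx, SkDz, SkDw, SkWx, SkWz, SkWw, SfUx, SfUz, SfUw, SfDx, SfDz, SfDw, SfWx, SfWz, SfWw. Columns: T, H.
{NkUx, NkUz, NkUw, NkDx, NkDz, NkDw, NkWx, NkWz, NkWw, NfUx, NfUz, NfUw, NfDx, NfDz, NfDw, NfWx, NfWz, NfWw} → row (5,3) (6,4)
{SkUx, SkUz, SkUw} → row (1,6) (6,4)
{SkDx, SkDz, SkDw, SfUx, SfUz, SfUw, SfDx, SfDz, SfDw, SfWx, SfWz, SfWw} → row (2,0) (6,4)
{SkWx} → row (0,0) (6,4)
{SkWz} → row (1,1) (6,4)
{SkWw} → row (3,3) (6,4)
That's 6 distinct rows out of 36 strategies.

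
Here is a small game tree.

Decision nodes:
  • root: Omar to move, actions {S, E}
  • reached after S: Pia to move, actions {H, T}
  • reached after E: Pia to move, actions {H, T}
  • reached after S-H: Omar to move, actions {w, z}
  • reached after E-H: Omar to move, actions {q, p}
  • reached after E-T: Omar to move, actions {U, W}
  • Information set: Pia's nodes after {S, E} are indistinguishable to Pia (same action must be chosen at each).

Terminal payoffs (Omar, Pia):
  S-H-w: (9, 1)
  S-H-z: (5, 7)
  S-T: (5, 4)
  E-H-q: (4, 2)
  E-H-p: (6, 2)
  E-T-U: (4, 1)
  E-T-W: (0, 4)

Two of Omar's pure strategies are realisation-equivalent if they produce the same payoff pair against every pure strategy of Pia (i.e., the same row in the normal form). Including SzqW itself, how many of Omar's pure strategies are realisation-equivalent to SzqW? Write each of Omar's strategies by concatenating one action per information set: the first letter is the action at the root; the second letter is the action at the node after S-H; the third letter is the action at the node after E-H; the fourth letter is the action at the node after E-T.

Row for SzqW (columns H, T): (5,7) (5,4).
Under SzqW, Omar's choice at the node after E-H and at the node after E-T can never be reached regardless of what Pia does, so varying those choices leaves every outcome unchanged.
Holding the reachable choices fixed and varying the unreachable ones freely already gives 2 × 2 = 4 equivalent strategies.
No other strategy reproduces this row, so those 4 are the full class: SzqU, SzqW, SzpU, SzpW.

4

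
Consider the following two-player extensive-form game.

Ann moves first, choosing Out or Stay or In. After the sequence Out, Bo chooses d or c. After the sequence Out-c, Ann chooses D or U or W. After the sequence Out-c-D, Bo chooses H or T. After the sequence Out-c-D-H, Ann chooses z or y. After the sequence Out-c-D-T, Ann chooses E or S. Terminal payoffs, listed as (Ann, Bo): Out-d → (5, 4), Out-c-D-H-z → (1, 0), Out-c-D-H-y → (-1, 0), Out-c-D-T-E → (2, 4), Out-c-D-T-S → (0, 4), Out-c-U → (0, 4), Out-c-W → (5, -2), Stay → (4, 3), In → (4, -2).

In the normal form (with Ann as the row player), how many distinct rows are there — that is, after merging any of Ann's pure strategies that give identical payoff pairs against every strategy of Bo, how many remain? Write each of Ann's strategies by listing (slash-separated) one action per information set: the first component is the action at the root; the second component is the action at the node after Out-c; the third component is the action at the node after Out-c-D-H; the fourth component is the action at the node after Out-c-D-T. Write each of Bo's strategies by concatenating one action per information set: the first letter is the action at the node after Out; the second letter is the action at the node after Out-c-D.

Ann has 36 pure strategies: Out/D/z/E, Out/D/z/S, Out/D/y/E, Out/D/y/S, Out/U/z/E, Out/U/z/S, Out/U/y/E, Out/U/y/S, Out/W/z/E, Out/W/z/S, Out/W/y/E, Out/W/y/S, Stay/D/z/E, Stay/D/z/S, Stay/D/y/E, Stay/D/y/S, Stay/U/z/E, Stay/U/z/S, Stay/U/y/E, Stay/U/y/S, Stay/W/z/E, Stay/W/z/S, Stay/W/y/E, Stay/W/y/S, In/D/z/E, In/D/z/S, In/D/y/E, In/D/y/S, In/U/z/E, In/U/z/S, In/U/y/E, In/U/y/S, In/W/z/E, In/W/z/S, In/W/y/E, In/W/y/S. Columns: dH, dT, cH, cT.
{Out/D/z/E} → row (5,4) (5,4) (1,0) (2,4)
{Out/D/z/S} → row (5,4) (5,4) (1,0) (0,4)
{Out/D/y/E} → row (5,4) (5,4) (-1,0) (2,4)
{Out/D/y/S} → row (5,4) (5,4) (-1,0) (0,4)
{Out/U/z/E, Out/U/z/S, Out/U/y/E, Out/U/y/S} → row (5,4) (5,4) (0,4) (0,4)
{Out/W/z/E, Out/W/z/S, Out/W/y/E, Out/W/y/S} → row (5,4) (5,4) (5,-2) (5,-2)
{Stay/D/z/E, Stay/D/z/S, Stay/D/y/E, Stay/D/y/S, Stay/U/z/E, Stay/U/z/S, Stay/U/y/E, Stay/U/y/S, Stay/W/z/E, Stay/W/z/S, Stay/W/y/E, Stay/W/y/S} → row (4,3) (4,3) (4,3) (4,3)
{In/D/z/E, In/D/z/S, In/D/y/E, In/D/y/S, In/U/z/E, In/U/z/S, In/U/y/E, In/U/y/S, In/W/z/E, In/W/z/S, In/W/y/E, In/W/y/S} → row (4,-2) (4,-2) (4,-2) (4,-2)
That's 8 distinct rows out of 36 strategies.

8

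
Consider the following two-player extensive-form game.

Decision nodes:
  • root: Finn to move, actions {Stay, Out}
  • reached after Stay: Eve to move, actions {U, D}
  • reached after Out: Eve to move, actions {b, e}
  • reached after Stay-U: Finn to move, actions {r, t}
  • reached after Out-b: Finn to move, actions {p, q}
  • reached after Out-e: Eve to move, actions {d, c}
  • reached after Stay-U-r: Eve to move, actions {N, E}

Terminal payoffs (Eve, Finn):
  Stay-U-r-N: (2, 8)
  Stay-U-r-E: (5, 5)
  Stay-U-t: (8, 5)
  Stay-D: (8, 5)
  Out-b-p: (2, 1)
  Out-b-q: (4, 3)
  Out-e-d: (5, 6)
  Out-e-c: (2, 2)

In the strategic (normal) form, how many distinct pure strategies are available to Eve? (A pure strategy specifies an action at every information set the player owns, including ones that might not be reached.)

16

Eve owns the node after Stay with actions {U, D} — two choices.
Eve owns the node after Out with actions {b, e} — two choices.
Eve owns the node after Out-e with actions {d, c} — two choices.
Eve owns the node after Stay-U-r with actions {N, E} — two choices.
A pure strategy fixes one action at each information set independently, so the count is the product 2 × 2 × 2 × 2 = 16.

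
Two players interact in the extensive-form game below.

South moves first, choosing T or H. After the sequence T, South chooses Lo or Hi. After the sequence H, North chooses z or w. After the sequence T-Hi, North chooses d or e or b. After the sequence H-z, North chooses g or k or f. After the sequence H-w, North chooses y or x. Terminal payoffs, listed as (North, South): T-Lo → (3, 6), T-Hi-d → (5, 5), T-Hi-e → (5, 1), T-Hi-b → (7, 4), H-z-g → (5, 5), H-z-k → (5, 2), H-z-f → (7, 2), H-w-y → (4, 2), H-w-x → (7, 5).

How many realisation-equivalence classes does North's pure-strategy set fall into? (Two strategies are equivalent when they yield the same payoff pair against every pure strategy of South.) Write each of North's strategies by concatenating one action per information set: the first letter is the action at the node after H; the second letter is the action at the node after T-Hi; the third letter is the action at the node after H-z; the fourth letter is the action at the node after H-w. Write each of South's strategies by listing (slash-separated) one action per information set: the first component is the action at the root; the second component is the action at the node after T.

North has 36 pure strategies: zdgy, zdgx, zdky, zdkx, zdfy, zdfx, zegy, zegx, zeky, zekx, zefy, zefx, zbgy, zbgx, zbky, zbkx, zbfy, zbfx, wdgy, wdgx, wdky, wdkx, wdfy, wdfx, wegy, wegx, weky, wekx, wefy, wefx, wbgy, wbgx, wbky, wbkx, wbfy, wbfx. Columns: T/Lo, T/Hi, H/Lo, H/Hi.
{zdgy, zdgx} → row (3,6) (5,5) (5,5) (5,5)
{zdky, zdkx} → row (3,6) (5,5) (5,2) (5,2)
{zdfy, zdfx} → row (3,6) (5,5) (7,2) (7,2)
{zegy, zegx} → row (3,6) (5,1) (5,5) (5,5)
{zeky, zekx} → row (3,6) (5,1) (5,2) (5,2)
{zefy, zefx} → row (3,6) (5,1) (7,2) (7,2)
{zbgy, zbgx} → row (3,6) (7,4) (5,5) (5,5)
{zbky, zbkx} → row (3,6) (7,4) (5,2) (5,2)
{zbfy, zbfx} → row (3,6) (7,4) (7,2) (7,2)
{wdgy, wdky, wdfy} → row (3,6) (5,5) (4,2) (4,2)
{wdgx, wdkx, wdfx} → row (3,6) (5,5) (7,5) (7,5)
{wegy, weky, wefy} → row (3,6) (5,1) (4,2) (4,2)
{wegx, wekx, wefx} → row (3,6) (5,1) (7,5) (7,5)
{wbgy, wbky, wbfy} → row (3,6) (7,4) (4,2) (4,2)
{wbgx, wbkx, wbfx} → row (3,6) (7,4) (7,5) (7,5)
That's 15 distinct rows out of 36 strategies.

15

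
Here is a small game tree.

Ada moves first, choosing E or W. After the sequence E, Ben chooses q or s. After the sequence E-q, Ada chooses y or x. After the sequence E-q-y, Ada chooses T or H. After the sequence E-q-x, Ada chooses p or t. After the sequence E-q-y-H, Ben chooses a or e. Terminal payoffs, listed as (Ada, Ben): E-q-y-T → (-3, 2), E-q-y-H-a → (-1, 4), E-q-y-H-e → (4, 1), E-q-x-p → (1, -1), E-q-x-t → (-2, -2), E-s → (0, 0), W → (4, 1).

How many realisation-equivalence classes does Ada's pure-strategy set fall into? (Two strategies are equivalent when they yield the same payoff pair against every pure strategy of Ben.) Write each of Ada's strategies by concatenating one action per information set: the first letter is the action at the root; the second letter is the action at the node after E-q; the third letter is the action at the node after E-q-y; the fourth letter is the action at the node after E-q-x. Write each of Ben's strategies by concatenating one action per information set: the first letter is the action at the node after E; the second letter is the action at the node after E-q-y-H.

5

Ada has 16 pure strategies: EyTp, EyTt, EyHp, EyHt, ExTp, ExTt, ExHp, ExHt, WyTp, WyTt, WyHp, WyHt, WxTp, WxTt, WxHp, WxHt. Columns: qa, qe, sa, se.
{EyTp, EyTt} → row (-3,2) (-3,2) (0,0) (0,0)
{EyHp, EyHt} → row (-1,4) (4,1) (0,0) (0,0)
{ExTp, ExHp} → row (1,-1) (1,-1) (0,0) (0,0)
{ExTt, ExHt} → row (-2,-2) (-2,-2) (0,0) (0,0)
{WyTp, WyTt, WyHp, WyHt, WxTp, WxTt, WxHp, WxHt} → row (4,1) (4,1) (4,1) (4,1)
That's 5 distinct rows out of 16 strategies.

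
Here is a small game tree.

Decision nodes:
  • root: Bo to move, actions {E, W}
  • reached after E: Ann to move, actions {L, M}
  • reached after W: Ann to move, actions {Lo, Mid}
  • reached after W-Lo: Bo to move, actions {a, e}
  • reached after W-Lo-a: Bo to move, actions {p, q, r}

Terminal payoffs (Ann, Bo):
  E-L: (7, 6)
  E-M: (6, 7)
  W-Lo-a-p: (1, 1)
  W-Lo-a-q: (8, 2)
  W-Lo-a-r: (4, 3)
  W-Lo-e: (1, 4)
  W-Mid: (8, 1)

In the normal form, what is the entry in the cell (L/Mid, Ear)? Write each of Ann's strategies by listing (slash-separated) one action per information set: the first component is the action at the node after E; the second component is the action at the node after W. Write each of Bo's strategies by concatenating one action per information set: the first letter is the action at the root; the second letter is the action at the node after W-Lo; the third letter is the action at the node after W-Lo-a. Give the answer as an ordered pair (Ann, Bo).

(7, 6)

Trace the play path from the root:
  Bo plays E
  Ann plays L at [E]
→ terminal payoff (7, 6).
(Ann's choice at the node after W is never reached on this path, so it doesn't affect the outcome.)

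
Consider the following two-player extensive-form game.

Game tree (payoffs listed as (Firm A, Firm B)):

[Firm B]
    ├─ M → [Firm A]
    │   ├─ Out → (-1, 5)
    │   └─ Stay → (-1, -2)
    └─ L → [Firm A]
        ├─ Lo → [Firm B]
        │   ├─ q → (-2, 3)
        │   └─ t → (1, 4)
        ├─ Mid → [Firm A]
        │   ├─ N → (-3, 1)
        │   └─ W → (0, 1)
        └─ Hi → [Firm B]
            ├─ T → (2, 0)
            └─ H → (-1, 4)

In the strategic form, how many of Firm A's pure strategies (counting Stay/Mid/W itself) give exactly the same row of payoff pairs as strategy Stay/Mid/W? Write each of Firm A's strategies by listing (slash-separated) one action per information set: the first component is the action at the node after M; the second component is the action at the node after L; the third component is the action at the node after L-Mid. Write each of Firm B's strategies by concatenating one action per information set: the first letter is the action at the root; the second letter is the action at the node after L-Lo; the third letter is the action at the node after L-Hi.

Row for Stay/Mid/W (columns MqT, MqH, MtT, MtH, LqT, LqH, LtT, LtH): (-1,-2) (-1,-2) (-1,-2) (-1,-2) (0,1) (0,1) (0,1) (0,1).
Every one of Firm A's information sets is on the play path for some reply by Firm B when Firm A follows Stay/Mid/W.
Changing the action at any of them therefore changes at least one column, so only Stay/Mid/W itself gives this row.

1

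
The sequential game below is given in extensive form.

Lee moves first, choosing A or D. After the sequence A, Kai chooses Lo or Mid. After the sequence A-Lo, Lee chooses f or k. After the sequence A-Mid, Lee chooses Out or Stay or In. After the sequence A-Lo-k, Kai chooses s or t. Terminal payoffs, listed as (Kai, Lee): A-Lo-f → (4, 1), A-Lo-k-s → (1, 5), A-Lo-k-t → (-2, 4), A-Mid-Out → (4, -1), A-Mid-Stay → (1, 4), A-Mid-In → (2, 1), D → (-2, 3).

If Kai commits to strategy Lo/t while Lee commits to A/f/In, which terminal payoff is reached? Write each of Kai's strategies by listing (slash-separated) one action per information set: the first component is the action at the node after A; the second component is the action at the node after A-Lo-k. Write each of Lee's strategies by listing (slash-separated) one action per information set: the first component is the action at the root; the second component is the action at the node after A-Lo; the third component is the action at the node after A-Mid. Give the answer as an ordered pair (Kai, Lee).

(4, 1)

Trace the play path from the root:
  Lee plays A
  Kai plays Lo at [A]
  Lee plays f at [A-Lo]
→ terminal payoff (4, 1).
(Kai's choice at the node after A-Lo-k is never reached on this path, so it doesn't affect the outcome.)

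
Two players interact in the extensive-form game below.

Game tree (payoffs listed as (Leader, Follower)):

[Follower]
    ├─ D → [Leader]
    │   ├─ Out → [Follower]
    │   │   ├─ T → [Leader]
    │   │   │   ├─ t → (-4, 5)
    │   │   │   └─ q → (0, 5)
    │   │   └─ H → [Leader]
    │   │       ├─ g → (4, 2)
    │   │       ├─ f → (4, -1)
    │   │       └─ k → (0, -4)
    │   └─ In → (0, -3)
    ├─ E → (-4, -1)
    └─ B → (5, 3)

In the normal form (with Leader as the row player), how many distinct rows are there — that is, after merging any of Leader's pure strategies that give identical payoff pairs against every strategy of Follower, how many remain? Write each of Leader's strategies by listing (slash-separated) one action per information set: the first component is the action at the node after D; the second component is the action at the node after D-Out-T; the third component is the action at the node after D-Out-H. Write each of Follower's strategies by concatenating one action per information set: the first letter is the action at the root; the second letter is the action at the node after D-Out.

Leader has 12 pure strategies: Out/t/g, Out/t/f, Out/t/k, Out/q/g, Out/q/f, Out/q/k, In/t/g, In/t/f, In/t/k, In/q/g, In/q/f, In/q/k. Columns: DT, DH, ET, EH, BT, BH.
{Out/t/g} → row (-4,5) (4,2) (-4,-1) (-4,-1) (5,3) (5,3)
{Out/t/f} → row (-4,5) (4,-1) (-4,-1) (-4,-1) (5,3) (5,3)
{Out/t/k} → row (-4,5) (0,-4) (-4,-1) (-4,-1) (5,3) (5,3)
{Out/q/g} → row (0,5) (4,2) (-4,-1) (-4,-1) (5,3) (5,3)
{Out/q/f} → row (0,5) (4,-1) (-4,-1) (-4,-1) (5,3) (5,3)
{Out/q/k} → row (0,5) (0,-4) (-4,-1) (-4,-1) (5,3) (5,3)
{In/t/g, In/t/f, In/t/k, In/q/g, In/q/f, In/q/k} → row (0,-3) (0,-3) (-4,-1) (-4,-1) (5,3) (5,3)
That's 7 distinct rows out of 12 strategies.

7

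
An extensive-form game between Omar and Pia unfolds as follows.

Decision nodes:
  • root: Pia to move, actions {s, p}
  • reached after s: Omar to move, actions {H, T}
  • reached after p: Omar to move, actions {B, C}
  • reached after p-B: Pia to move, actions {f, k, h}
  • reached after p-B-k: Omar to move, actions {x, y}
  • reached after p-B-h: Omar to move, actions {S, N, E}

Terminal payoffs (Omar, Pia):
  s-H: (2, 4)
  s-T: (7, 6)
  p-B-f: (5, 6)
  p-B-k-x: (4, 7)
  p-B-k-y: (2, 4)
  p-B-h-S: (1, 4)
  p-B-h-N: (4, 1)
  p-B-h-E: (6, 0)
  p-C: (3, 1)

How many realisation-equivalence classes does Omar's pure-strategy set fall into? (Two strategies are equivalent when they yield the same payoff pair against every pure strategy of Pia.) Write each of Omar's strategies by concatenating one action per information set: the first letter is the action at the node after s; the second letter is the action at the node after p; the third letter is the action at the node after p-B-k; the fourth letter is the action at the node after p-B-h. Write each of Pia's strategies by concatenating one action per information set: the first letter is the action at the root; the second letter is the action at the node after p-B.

Omar has 24 pure strategies: HBxS, HBxN, HBxE, HByS, HByN, HByE, HCxS, HCxN, HCxE, HCyS, HCyN, HCyE, TBxS, TBxN, TBxE, TByS, TByN, TByE, TCxS, TCxN, TCxE, TCyS, TCyN, TCyE. Columns: sf, sk, sh, pf, pk, ph.
{HBxS} → row (2,4) (2,4) (2,4) (5,6) (4,7) (1,4)
{HBxN} → row (2,4) (2,4) (2,4) (5,6) (4,7) (4,1)
{HBxE} → row (2,4) (2,4) (2,4) (5,6) (4,7) (6,0)
{HByS} → row (2,4) (2,4) (2,4) (5,6) (2,4) (1,4)
{HByN} → row (2,4) (2,4) (2,4) (5,6) (2,4) (4,1)
{HByE} → row (2,4) (2,4) (2,4) (5,6) (2,4) (6,0)
{HCxS, HCxN, HCxE, HCyS, HCyN, HCyE} → row (2,4) (2,4) (2,4) (3,1) (3,1) (3,1)
{TBxS} → row (7,6) (7,6) (7,6) (5,6) (4,7) (1,4)
{TBxN} → row (7,6) (7,6) (7,6) (5,6) (4,7) (4,1)
{TBxE} → row (7,6) (7,6) (7,6) (5,6) (4,7) (6,0)
{TByS} → row (7,6) (7,6) (7,6) (5,6) (2,4) (1,4)
{TByN} → row (7,6) (7,6) (7,6) (5,6) (2,4) (4,1)
{TByE} → row (7,6) (7,6) (7,6) (5,6) (2,4) (6,0)
{TCxS, TCxN, TCxE, TCyS, TCyN, TCyE} → row (7,6) (7,6) (7,6) (3,1) (3,1) (3,1)
That's 14 distinct rows out of 24 strategies.

14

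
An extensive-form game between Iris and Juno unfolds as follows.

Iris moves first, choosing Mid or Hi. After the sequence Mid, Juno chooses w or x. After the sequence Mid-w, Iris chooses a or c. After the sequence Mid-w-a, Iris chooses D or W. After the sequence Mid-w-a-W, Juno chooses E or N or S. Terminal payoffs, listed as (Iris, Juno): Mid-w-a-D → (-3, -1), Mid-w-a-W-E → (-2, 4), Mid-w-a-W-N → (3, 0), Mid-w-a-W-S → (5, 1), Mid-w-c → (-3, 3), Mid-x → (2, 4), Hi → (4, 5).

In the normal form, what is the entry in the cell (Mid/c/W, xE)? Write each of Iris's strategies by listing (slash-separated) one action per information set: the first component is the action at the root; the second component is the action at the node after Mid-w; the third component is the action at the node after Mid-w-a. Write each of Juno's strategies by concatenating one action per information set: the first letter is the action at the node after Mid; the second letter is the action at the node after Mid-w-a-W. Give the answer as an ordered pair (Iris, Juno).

Trace the play path from the root:
  Iris plays Mid
  Juno plays x at [Mid]
→ terminal payoff (2, 4).
(Iris's choice at the node after Mid-w is never reached on this path, so it doesn't affect the outcome.)

(2, 4)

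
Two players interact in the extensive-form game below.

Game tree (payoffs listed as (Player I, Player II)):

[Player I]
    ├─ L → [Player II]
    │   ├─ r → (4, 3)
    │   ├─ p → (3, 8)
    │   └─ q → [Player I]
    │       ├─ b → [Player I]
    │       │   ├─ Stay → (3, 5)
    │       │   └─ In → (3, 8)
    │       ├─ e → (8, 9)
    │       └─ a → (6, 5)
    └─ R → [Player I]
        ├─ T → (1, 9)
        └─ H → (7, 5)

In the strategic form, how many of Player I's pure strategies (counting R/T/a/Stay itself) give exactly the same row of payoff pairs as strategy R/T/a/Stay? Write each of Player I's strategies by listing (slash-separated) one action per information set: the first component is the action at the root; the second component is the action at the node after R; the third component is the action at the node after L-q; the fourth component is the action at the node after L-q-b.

6

Row for R/T/a/Stay (columns r, p, q): (1,9) (1,9) (1,9).
Under R/T/a/Stay, Player I's choice at the node after L-q and at the node after L-q-b can never be reached regardless of what Player II does, so varying those choices leaves every outcome unchanged.
Holding the reachable choices fixed and varying the unreachable ones freely already gives 3 × 2 = 6 equivalent strategies.
No other strategy reproduces this row, so those 6 are the full class: R/T/b/Stay, R/T/b/In, R/T/e/Stay, R/T/e/In, R/T/a/Stay, R/T/a/In.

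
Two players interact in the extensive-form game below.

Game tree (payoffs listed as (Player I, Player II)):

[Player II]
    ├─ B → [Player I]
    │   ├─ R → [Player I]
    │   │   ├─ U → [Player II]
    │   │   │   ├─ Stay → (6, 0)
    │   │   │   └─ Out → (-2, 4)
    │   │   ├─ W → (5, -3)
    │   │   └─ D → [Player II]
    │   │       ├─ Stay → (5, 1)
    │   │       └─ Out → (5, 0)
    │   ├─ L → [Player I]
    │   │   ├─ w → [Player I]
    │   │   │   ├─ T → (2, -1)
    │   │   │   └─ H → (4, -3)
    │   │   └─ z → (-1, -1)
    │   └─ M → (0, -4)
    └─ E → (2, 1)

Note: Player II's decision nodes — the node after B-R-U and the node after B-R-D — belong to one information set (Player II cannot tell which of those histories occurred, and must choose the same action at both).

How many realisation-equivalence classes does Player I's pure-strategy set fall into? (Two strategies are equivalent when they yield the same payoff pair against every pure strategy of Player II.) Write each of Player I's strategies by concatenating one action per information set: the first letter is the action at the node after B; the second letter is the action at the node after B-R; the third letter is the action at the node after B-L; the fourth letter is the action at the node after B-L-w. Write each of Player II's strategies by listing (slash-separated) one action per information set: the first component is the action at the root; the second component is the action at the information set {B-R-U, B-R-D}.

Player I has 36 pure strategies: RUwT, RUwH, RUzT, RUzH, RWwT, RWwH, RWzT, RWzH, RDwT, RDwH, RDzT, RDzH, LUwT, LUwH, LUzT, LUzH, LWwT, LWwH, LWzT, LWzH, LDwT, LDwH, LDzT, LDzH, MUwT, MUwH, MUzT, MUzH, MWwT, MWwH, MWzT, MWzH, MDwT, MDwH, MDzT, MDzH. Columns: B/Stay, B/Out, E/Stay, E/Out.
{RUwT, RUwH, RUzT, RUzH} → row (6,0) (-2,4) (2,1) (2,1)
{RWwT, RWwH, RWzT, RWzH} → row (5,-3) (5,-3) (2,1) (2,1)
{RDwT, RDwH, RDzT, RDzH} → row (5,1) (5,0) (2,1) (2,1)
{LUwT, LWwT, LDwT} → row (2,-1) (2,-1) (2,1) (2,1)
{LUwH, LWwH, LDwH} → row (4,-3) (4,-3) (2,1) (2,1)
{LUzT, LUzH, LWzT, LWzH, LDzT, LDzH} → row (-1,-1) (-1,-1) (2,1) (2,1)
{MUwT, MUwH, MUzT, MUzH, MWwT, MWwH, MWzT, MWzH, MDwT, MDwH, MDzT, MDzH} → row (0,-4) (0,-4) (2,1) (2,1)
That's 7 distinct rows out of 36 strategies.

7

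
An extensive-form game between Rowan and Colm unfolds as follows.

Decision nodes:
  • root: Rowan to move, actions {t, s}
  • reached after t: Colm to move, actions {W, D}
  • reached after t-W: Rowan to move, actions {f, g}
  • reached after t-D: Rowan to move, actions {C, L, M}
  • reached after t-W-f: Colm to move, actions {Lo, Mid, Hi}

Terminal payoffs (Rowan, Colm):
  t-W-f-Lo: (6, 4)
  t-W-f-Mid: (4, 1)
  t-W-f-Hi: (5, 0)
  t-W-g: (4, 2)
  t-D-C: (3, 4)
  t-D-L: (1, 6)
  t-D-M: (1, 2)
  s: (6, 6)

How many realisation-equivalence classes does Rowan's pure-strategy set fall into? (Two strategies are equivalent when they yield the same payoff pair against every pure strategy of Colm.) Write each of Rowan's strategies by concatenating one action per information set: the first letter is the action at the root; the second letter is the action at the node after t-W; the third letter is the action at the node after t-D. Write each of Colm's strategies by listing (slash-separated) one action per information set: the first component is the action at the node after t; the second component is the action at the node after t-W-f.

7

Rowan has 12 pure strategies: tfC, tfL, tfM, tgC, tgL, tgM, sfC, sfL, sfM, sgC, sgL, sgM. Columns: W/Lo, W/Mid, W/Hi, D/Lo, D/Mid, D/Hi.
{tfC} → row (6,4) (4,1) (5,0) (3,4) (3,4) (3,4)
{tfL} → row (6,4) (4,1) (5,0) (1,6) (1,6) (1,6)
{tfM} → row (6,4) (4,1) (5,0) (1,2) (1,2) (1,2)
{tgC} → row (4,2) (4,2) (4,2) (3,4) (3,4) (3,4)
{tgL} → row (4,2) (4,2) (4,2) (1,6) (1,6) (1,6)
{tgM} → row (4,2) (4,2) (4,2) (1,2) (1,2) (1,2)
{sfC, sfL, sfM, sgC, sgL, sgM} → row (6,6) (6,6) (6,6) (6,6) (6,6) (6,6)
That's 7 distinct rows out of 12 strategies.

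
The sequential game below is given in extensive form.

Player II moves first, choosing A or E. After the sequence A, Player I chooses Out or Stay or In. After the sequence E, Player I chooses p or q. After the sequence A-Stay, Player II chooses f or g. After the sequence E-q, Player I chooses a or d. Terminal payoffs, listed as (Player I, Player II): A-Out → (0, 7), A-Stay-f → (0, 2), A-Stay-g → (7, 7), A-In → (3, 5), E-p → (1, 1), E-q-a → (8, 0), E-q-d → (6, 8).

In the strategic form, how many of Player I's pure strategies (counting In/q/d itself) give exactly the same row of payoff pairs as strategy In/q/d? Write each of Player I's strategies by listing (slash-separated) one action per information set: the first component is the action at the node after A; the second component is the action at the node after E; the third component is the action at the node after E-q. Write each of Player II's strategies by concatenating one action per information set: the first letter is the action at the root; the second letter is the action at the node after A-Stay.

Row for In/q/d (columns Af, Ag, Ef, Eg): (3,5) (3,5) (6,8) (6,8).
Every one of Player I's information sets is on the play path for some reply by Player II when Player I follows In/q/d.
Changing the action at any of them therefore changes at least one column, so only In/q/d itself gives this row.

1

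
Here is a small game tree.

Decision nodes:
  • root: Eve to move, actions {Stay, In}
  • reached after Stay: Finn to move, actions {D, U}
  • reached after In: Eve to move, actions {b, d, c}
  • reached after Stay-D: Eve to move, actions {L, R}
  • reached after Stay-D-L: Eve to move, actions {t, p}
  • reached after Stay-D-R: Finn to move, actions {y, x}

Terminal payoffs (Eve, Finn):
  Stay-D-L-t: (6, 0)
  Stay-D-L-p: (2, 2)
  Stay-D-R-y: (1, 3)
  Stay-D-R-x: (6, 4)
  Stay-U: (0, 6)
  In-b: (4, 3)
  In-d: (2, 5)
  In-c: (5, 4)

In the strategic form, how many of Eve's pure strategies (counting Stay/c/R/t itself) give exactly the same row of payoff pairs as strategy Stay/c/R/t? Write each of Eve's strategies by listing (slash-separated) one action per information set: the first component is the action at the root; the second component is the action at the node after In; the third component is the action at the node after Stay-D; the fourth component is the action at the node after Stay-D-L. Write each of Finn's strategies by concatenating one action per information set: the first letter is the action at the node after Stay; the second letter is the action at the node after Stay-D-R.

6

Row for Stay/c/R/t (columns Dy, Dx, Uy, Ux): (1,3) (6,4) (0,6) (0,6).
Under Stay/c/R/t, Eve's choice at the node after In and at the node after Stay-D-L can never be reached regardless of what Finn does, so varying those choices leaves every outcome unchanged.
Holding the reachable choices fixed and varying the unreachable ones freely already gives 3 × 2 = 6 equivalent strategies.
No other strategy reproduces this row, so those 6 are the full class: Stay/b/R/t, Stay/b/R/p, Stay/d/R/t, Stay/d/R/p, Stay/c/R/t, Stay/c/R/p.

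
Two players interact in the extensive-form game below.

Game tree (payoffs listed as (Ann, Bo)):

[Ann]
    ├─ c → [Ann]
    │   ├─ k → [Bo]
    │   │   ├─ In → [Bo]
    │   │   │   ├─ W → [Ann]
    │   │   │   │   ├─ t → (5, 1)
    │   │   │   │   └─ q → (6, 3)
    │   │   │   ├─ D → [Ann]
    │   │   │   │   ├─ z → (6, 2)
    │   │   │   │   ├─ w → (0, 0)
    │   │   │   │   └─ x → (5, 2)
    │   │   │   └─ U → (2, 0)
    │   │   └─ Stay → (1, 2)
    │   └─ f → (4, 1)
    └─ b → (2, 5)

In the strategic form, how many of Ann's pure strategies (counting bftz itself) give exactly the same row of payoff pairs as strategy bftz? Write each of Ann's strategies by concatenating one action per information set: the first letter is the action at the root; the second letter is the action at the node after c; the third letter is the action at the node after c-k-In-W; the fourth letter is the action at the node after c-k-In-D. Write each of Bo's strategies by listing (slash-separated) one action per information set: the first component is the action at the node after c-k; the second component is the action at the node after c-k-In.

Row for bftz (columns In/W, In/D, In/U, Stay/W, Stay/D, Stay/U): (2,5) (2,5) (2,5) (2,5) (2,5) (2,5).
Under bftz, Ann's choice at the node after c and at the node after c-k-In-W and at the node after c-k-In-D can never be reached regardless of what Bo does, so varying those choices leaves every outcome unchanged.
Holding the reachable choices fixed and varying the unreachable ones freely already gives 2 × 2 × 3 = 12 equivalent strategies.
No other strategy reproduces this row, so those 12 are the full class: bktz, bktw, bktx, bkqz, bkqw, bkqx, bftz, bftw, bftx, bfqz, bfqw, bfqx.

12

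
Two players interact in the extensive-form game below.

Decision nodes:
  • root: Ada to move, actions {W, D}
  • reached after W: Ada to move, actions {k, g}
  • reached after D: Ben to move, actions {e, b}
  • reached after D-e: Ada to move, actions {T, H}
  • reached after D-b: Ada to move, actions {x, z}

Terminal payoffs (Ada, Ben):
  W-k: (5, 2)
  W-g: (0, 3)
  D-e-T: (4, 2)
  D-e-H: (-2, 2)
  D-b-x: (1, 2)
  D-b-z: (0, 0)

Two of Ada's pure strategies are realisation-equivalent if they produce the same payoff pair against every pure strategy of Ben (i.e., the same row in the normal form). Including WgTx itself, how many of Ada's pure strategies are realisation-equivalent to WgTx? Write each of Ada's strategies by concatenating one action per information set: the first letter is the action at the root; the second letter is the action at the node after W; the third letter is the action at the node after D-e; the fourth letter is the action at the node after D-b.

Row for WgTx (columns e, b): (0,3) (0,3).
Under WgTx, Ada's choice at the node after D-e and at the node after D-b can never be reached regardless of what Ben does, so varying those choices leaves every outcome unchanged.
Holding the reachable choices fixed and varying the unreachable ones freely already gives 2 × 2 = 4 equivalent strategies.
No other strategy reproduces this row, so those 4 are the full class: WgTx, WgTz, WgHx, WgHz.

4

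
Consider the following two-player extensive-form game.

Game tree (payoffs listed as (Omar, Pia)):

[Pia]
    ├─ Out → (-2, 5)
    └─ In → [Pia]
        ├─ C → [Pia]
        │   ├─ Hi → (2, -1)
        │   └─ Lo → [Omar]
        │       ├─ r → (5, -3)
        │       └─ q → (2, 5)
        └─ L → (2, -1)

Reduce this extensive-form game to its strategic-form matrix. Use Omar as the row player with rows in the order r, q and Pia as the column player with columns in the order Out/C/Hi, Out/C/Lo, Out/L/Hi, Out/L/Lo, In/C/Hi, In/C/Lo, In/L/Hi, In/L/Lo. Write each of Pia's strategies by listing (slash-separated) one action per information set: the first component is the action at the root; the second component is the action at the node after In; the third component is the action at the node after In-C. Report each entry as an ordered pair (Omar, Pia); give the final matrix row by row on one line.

r: (-2,5) (-2,5) (-2,5) (-2,5) (2,-1) (5,-3) (2,-1) (2,-1) | q: (-2,5) (-2,5) (-2,5) (-2,5) (2,-1) (2,5) (2,-1) (2,-1)

Row r: Out/C/Hi→(-2,5), Out/C/Lo→(-2,5), Out/L/Hi→(-2,5), Out/L/Lo→(-2,5), In/C/Hi→(2,-1), In/C/Lo→(5,-3), In/L/Hi→(2,-1), In/L/Lo→(2,-1)
Row q: Out/C/Hi→(-2,5), Out/C/Lo→(-2,5), Out/L/Hi→(-2,5), Out/L/Lo→(-2,5), In/C/Hi→(2,-1), In/C/Lo→(2,5), In/L/Hi→(2,-1), In/L/Lo→(2,-1)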